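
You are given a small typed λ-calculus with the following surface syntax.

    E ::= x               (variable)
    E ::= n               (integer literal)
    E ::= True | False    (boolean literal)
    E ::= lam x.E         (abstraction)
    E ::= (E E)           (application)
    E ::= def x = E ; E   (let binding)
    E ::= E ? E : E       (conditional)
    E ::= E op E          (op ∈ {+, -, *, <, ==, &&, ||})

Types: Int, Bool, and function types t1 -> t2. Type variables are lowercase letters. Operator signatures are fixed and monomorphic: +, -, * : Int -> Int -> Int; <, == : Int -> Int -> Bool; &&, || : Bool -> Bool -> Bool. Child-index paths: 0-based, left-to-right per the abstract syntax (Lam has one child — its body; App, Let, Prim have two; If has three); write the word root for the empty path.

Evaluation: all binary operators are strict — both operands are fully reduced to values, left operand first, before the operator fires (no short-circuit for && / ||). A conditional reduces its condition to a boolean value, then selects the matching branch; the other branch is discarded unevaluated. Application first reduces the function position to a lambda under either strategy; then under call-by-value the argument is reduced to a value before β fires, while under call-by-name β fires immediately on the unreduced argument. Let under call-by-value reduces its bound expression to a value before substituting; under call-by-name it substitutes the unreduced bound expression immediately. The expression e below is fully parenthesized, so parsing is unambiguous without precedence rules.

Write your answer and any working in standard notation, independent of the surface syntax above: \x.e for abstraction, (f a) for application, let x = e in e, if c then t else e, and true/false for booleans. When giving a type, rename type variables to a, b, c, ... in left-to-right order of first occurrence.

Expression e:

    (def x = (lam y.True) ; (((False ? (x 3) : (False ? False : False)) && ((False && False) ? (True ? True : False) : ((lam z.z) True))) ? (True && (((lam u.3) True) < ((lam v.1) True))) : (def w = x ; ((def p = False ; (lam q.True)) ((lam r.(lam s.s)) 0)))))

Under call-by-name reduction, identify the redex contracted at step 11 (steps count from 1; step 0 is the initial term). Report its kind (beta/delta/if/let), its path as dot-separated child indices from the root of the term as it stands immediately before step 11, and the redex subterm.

Working:
step 0: (let x = (\y.true) in (if ((if false then (x 3) else (if false then false else false)) && (if (false && false) then (if true then true else false) else ((\z.z) true))) then (true && (((\u.3) true) < ((\v.1) true))) else (let w = x in ((let p = false in (\q.true)) ((\r.(\s.s)) 0)))))
step 1: [let@root] (if ((if false then ((\y.true) 3) else (if false then false else false)) && (if (false && false) then (if true then true else false) else ((\z.z) true))) then (true && (((\u.3) true) < ((\v.1) true))) else (let w = (\y.true) in ((let p = false in (\q.true)) ((\r.(\s.s)) 0))))
step 2: [if@0.0] (if ((if false then false else false) && (if (false && false) then (if true then true else false) else ((\z.z) true))) then (true && (((\u.3) true) < ((\v.1) true))) else (let w = (\y.true) in ((let p = false in (\q.true)) ((\r.(\s.s)) 0))))
step 3: [if@0.0] (if (false && (if (false && false) then (if true then true else false) else ((\z.z) true))) then (true && (((\u.3) true) < ((\v.1) true))) else (let w = (\y.true) in ((let p = false in (\q.true)) ((\r.(\s.s)) 0))))
step 4: [delta@0.1.0] (if (false && (if false then (if true then true else false) else ((\z.z) true))) then (true && (((\u.3) true) < ((\v.1) true))) else (let w = (\y.true) in ((let p = false in (\q.true)) ((\r.(\s.s)) 0))))
step 5: [if@0.1] (if (false && ((\z.z) true)) then (true && (((\u.3) true) < ((\v.1) true))) else (let w = (\y.true) in ((let p = false in (\q.true)) ((\r.(\s.s)) 0))))
step 6: [beta@0.1] (if (false && true) then (true && (((\u.3) true) < ((\v.1) true))) else (let w = (\y.true) in ((let p = false in (\q.true)) ((\r.(\s.s)) 0))))
step 7: [delta@0] (if false then (true && (((\u.3) true) < ((\v.1) true))) else (let w = (\y.true) in ((let p = false in (\q.true)) ((\r.(\s.s)) 0))))
step 8: [if@root] (let w = (\y.true) in ((let p = false in (\q.true)) ((\r.(\s.s)) 0)))
step 9: [let@root] ((let p = false in (\q.true)) ((\r.(\s.s)) 0))
step 10: [let@0] ((\q.true) ((\r.(\s.s)) 0))
step 11: [beta@root] true

Answer: beta at root : ((\q.true) ((\r.(\s.s)) 0))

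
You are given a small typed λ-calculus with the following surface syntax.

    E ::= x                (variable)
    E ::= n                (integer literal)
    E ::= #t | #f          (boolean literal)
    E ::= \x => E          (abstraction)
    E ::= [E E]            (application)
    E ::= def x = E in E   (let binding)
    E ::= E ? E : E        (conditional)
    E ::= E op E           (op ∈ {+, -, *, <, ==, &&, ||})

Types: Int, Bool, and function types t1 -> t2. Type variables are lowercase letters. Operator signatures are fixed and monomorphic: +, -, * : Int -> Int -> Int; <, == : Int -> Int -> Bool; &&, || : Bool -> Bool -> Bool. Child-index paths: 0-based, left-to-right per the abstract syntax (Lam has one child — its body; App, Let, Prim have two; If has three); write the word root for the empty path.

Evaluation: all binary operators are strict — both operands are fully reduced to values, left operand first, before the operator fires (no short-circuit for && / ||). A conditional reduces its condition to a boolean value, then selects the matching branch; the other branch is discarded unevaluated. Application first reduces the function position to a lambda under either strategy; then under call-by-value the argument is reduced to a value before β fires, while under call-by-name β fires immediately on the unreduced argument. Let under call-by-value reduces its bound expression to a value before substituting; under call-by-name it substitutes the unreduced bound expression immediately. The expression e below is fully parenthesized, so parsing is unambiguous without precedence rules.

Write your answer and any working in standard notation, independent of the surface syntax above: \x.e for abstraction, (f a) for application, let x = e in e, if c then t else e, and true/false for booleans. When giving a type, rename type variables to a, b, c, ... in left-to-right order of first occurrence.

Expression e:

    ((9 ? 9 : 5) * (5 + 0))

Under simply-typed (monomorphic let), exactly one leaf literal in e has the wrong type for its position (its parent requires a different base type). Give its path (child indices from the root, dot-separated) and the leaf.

Answer: 0.0 : 9

Trace:
  unify Int ~ Bool
  FAIL: mismatch Int ~ Bool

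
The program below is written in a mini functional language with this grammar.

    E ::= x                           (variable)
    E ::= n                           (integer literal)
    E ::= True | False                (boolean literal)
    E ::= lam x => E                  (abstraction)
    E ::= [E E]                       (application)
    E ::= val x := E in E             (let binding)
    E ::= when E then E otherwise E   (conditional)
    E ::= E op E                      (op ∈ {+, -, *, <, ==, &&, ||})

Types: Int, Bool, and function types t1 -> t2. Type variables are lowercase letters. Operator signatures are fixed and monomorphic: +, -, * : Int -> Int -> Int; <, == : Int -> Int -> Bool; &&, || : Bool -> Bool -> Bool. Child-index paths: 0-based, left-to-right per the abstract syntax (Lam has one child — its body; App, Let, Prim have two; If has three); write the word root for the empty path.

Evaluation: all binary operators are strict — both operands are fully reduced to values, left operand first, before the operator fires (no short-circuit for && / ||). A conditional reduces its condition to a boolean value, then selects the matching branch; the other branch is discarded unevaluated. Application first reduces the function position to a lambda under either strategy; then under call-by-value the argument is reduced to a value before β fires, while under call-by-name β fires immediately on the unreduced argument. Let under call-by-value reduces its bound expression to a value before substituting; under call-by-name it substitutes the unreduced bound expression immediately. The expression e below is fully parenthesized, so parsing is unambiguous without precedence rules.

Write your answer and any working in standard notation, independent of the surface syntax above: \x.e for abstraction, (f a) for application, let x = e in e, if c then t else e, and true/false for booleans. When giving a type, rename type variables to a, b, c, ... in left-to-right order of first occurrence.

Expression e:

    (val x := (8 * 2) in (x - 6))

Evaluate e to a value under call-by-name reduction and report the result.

Answer: 10

Trace:
step 0: (let x = (8 * 2) in (x - 6))
step 1: [let@root] ((8 * 2) - 6)
step 2: [delta@0] (16 - 6)
step 3: [delta@root] 10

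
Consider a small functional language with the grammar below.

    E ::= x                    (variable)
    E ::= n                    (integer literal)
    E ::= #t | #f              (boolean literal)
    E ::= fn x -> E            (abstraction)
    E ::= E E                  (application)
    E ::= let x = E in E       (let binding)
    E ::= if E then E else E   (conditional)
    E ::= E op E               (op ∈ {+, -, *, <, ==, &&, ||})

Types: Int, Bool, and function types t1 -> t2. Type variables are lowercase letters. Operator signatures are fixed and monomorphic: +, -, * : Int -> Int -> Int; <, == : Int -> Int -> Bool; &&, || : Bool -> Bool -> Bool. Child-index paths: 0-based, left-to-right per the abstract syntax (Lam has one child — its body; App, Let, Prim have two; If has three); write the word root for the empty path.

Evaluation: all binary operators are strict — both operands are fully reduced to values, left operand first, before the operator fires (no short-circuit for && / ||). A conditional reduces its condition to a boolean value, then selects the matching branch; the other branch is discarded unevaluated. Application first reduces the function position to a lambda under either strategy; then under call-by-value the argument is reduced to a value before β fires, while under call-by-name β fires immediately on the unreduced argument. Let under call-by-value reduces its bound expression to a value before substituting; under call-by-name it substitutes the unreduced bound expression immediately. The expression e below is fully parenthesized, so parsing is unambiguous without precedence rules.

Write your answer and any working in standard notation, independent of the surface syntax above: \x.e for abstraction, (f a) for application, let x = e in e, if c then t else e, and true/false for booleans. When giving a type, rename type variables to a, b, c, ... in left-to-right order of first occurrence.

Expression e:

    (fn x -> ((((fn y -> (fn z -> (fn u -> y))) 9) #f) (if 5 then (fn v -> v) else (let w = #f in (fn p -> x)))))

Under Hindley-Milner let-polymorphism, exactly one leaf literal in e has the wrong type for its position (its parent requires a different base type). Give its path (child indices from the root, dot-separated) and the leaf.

Answer: 0.1.0 : 5

Trace:
y : b
\u._ : d -> b
\z._ : c -> d -> b
\y._ : b -> c -> d -> b
  unify b -> c -> d -> b ~ Int -> e
  unify b ~ Int
  unify c -> d -> Int ~ e
_ _ : c -> d -> Int
  unify c -> d -> Int ~ Bool -> f
  unify c ~ Bool
  unify d -> Int ~ f
_ _ : d -> Int
  unify Int ~ Bool
  FAIL: mismatch Int ~ Bool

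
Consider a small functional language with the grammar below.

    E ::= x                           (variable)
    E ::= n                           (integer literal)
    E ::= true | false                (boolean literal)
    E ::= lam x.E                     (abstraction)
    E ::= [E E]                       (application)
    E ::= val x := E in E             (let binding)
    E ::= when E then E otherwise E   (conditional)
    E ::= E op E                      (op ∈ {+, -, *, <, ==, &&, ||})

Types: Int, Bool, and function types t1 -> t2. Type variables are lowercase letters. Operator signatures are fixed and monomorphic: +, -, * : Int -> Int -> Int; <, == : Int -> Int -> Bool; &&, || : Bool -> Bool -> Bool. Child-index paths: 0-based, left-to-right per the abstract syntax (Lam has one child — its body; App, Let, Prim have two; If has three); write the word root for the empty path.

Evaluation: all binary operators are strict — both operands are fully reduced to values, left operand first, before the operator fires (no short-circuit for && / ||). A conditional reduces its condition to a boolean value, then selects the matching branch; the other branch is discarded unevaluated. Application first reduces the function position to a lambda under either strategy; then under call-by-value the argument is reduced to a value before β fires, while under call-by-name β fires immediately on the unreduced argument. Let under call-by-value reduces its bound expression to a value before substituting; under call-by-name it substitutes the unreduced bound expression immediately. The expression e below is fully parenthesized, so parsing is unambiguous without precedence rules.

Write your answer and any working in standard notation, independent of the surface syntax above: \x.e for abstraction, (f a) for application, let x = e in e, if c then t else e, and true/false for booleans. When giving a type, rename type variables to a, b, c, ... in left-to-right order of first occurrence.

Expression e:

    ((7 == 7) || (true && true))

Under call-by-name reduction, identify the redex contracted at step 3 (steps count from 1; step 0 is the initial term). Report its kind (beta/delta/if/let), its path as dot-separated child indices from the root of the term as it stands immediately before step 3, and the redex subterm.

Answer: delta at root : (true || true)

Derivation:
step 0: ((7 == 7) || (true && true))
step 1: [delta@0] (true || (true && true))
step 2: [delta@1] (true || true)
step 3: [delta@root] true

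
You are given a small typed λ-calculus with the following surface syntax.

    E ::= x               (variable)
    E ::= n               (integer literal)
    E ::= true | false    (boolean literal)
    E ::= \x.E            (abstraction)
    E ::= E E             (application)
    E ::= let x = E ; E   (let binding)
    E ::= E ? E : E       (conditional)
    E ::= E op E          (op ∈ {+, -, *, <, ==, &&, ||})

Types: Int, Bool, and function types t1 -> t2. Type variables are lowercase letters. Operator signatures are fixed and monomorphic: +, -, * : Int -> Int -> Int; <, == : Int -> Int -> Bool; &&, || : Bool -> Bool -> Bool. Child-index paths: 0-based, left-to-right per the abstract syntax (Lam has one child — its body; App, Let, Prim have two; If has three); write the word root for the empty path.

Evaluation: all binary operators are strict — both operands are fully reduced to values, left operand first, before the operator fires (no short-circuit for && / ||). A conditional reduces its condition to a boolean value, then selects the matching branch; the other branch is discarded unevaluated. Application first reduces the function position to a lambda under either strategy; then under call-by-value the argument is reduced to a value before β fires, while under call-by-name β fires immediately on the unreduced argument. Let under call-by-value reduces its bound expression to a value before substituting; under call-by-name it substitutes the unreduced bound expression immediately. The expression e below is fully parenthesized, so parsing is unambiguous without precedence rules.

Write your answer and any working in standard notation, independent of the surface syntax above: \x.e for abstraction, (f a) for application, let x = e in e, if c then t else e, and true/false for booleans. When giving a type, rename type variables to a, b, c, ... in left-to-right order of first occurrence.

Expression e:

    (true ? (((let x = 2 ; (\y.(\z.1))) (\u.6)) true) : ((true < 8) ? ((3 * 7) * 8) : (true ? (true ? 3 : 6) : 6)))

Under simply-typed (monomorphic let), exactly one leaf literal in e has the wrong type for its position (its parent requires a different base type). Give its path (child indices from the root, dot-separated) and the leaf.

Working:
  unify Bool ~ Bool
let x : Int
\z._ : b -> Int
\y._ : a -> b -> Int
\u._ : c -> Int
  unify a -> b -> Int ~ (c -> Int) -> d
  unify a ~ c -> Int
  unify b -> Int ~ d
_ _ : b -> Int
  unify b -> Int ~ Bool -> e
  unify b ~ Bool
  unify Int ~ e
_ _ : Int
  unify Bool ~ Int
  FAIL: mismatch Bool ~ Int

Answer: 2.0.0 : true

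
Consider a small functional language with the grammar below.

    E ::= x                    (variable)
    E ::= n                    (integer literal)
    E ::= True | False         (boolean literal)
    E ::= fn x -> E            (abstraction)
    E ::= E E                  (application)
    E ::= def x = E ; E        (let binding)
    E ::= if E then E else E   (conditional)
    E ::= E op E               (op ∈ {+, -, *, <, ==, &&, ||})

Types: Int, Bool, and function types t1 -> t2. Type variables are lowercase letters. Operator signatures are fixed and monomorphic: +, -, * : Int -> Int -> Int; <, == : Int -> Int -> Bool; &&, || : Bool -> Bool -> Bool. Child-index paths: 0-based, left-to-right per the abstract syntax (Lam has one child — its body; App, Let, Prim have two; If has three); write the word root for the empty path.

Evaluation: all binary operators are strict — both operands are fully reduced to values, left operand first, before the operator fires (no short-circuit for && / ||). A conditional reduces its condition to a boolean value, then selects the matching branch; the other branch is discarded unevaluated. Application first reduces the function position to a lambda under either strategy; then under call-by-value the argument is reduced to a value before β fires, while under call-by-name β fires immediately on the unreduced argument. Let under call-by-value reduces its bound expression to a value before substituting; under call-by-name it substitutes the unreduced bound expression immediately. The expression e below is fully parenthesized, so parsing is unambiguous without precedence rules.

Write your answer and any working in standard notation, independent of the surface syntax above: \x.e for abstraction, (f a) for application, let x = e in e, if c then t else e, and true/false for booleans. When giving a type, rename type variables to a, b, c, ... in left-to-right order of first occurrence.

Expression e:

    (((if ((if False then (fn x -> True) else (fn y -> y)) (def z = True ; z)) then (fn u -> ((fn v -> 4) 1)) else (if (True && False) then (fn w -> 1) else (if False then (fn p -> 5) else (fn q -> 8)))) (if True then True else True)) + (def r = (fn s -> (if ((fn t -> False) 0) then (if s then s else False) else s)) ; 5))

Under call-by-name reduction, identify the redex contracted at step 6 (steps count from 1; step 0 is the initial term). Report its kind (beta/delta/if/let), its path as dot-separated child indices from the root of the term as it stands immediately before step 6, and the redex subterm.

Trace:
step 0: (((if ((if false then (\x.true) else (\y.y)) (let z = true in z)) then (\u.((\v.4) 1)) else (if (true && false) then (\w.1) else (if false then (\p.5) else (\q.8)))) (if true then true else true)) + (let r = (\s.(if ((\t.false) 0) then (if s then s else false) else s)) in 5))
step 1: [if@0.0.0.0] (((if ((\y.y) (let z = true in z)) then (\u.((\v.4) 1)) else (if (true && false) then (\w.1) else (if false then (\p.5) else (\q.8)))) (if true then true else true)) + (let r = (\s.(if ((\t.false) 0) then (if s then s else false) else s)) in 5))
step 2: [beta@0.0.0] (((if (let z = true in z) then (\u.((\v.4) 1)) else (if (true && false) then (\w.1) else (if false then (\p.5) else (\q.8)))) (if true then true else true)) + (let r = (\s.(if ((\t.false) 0) then (if s then s else false) else s)) in 5))
step 3: [let@0.0.0] (((if true then (\u.((\v.4) 1)) else (if (true && false) then (\w.1) else (if false then (\p.5) else (\q.8)))) (if true then true else true)) + (let r = (\s.(if ((\t.false) 0) then (if s then s else false) else s)) in 5))
step 4: [if@0.0] (((\u.((\v.4) 1)) (if true then true else true)) + (let r = (\s.(if ((\t.false) 0) then (if s then s else false) else s)) in 5))
step 5: [beta@0] (((\v.4) 1) + (let r = (\s.(if ((\t.false) 0) then (if s then s else false) else s)) in 5))
step 6: [beta@0] (4 + (let r = (\s.(if ((\t.false) 0) then (if s then s else false) else s)) in 5))

Answer: beta at 0 : ((\v.4) 1)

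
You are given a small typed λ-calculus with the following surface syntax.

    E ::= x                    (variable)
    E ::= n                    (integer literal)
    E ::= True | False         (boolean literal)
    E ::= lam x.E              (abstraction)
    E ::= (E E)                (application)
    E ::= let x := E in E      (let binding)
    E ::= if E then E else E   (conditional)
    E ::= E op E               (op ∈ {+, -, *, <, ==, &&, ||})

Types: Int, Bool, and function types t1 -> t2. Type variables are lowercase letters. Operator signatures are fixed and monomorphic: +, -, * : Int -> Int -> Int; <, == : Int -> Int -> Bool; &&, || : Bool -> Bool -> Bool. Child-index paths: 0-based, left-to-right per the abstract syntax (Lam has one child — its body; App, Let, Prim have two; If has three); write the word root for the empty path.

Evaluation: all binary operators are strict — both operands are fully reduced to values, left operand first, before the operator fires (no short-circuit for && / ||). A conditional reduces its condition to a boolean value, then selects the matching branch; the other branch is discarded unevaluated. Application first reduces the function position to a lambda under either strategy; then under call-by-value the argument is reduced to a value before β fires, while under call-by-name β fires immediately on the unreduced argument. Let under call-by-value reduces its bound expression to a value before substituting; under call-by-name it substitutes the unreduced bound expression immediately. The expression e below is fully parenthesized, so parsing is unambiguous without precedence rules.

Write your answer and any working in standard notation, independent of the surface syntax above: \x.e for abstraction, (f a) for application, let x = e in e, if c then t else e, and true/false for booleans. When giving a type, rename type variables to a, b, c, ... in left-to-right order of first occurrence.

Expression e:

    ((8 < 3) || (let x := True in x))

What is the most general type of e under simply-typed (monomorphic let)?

Answer: Bool

Derivation:
  unify Int ~ Int
  unify Int ~ Int
  unify Bool ~ Bool
let x : Bool
x : Bool
  unify Bool ~ Bool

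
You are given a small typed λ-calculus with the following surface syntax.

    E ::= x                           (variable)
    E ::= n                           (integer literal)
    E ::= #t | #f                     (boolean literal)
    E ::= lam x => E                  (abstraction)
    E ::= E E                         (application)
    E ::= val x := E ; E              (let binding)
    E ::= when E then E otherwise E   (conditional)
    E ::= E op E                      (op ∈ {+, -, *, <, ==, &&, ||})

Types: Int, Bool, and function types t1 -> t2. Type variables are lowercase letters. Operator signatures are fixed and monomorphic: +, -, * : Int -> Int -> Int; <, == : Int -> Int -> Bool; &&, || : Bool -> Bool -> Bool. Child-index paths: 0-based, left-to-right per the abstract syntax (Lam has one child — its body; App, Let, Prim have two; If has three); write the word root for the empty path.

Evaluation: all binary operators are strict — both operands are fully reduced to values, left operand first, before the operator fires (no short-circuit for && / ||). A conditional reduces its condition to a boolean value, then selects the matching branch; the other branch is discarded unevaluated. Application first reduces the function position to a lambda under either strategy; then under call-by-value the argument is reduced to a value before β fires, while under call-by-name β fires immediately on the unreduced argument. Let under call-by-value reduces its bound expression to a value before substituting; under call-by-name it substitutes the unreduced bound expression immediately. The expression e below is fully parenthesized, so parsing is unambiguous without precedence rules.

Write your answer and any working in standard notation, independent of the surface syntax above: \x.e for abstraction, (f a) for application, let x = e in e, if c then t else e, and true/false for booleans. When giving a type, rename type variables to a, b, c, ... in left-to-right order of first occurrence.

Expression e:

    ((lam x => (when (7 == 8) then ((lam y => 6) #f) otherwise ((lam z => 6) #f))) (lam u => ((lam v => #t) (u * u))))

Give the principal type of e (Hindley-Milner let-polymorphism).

Answer: Int

Working:
  unify Int ~ Int
  unify Int ~ Int
  unify Bool ~ Bool
\y._ : b -> Int
  unify b -> Int ~ Bool -> c
  unify b ~ Bool
  unify Int ~ c
_ _ : Int
\z._ : d -> Int
  unify d -> Int ~ Bool -> e
  unify d ~ Bool
  unify Int ~ e
_ _ : Int
  unify Int ~ Int
\x._ : a -> Int
\v._ : g -> Bool
u : f
  unify f ~ Int
u : Int
  unify Int ~ Int
  unify g -> Bool ~ Int -> h
  unify g ~ Int
  unify Bool ~ h
_ _ : Bool
\u._ : Int -> Bool
  unify a -> Int ~ (Int -> Bool) -> i
  unify a ~ Int -> Bool
  unify Int ~ i
_ _ : Int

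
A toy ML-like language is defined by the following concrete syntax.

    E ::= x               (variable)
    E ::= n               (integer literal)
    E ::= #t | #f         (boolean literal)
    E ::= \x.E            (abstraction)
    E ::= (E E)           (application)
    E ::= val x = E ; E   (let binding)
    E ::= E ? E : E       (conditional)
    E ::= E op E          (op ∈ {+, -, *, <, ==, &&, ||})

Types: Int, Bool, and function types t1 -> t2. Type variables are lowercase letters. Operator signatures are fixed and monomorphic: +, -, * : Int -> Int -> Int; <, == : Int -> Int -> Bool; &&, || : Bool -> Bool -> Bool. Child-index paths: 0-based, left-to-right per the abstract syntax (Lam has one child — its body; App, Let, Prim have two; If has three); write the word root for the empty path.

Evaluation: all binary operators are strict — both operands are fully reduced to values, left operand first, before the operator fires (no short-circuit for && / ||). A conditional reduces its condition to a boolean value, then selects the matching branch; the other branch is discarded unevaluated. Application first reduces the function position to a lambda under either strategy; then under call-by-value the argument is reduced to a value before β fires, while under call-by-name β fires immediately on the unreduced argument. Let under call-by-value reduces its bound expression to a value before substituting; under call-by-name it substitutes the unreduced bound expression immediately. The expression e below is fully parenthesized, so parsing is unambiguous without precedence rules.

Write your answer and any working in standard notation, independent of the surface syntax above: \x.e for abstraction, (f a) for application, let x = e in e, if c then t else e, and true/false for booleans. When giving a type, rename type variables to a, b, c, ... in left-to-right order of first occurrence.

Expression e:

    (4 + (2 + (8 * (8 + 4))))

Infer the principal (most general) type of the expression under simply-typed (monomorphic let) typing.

Derivation:
  unify Int ~ Int
  unify Int ~ Int
  unify Int ~ Int
  unify Int ~ Int
  unify Int ~ Int
  unify Int ~ Int
  unify Int ~ Int
  unify Int ~ Int

Answer: Int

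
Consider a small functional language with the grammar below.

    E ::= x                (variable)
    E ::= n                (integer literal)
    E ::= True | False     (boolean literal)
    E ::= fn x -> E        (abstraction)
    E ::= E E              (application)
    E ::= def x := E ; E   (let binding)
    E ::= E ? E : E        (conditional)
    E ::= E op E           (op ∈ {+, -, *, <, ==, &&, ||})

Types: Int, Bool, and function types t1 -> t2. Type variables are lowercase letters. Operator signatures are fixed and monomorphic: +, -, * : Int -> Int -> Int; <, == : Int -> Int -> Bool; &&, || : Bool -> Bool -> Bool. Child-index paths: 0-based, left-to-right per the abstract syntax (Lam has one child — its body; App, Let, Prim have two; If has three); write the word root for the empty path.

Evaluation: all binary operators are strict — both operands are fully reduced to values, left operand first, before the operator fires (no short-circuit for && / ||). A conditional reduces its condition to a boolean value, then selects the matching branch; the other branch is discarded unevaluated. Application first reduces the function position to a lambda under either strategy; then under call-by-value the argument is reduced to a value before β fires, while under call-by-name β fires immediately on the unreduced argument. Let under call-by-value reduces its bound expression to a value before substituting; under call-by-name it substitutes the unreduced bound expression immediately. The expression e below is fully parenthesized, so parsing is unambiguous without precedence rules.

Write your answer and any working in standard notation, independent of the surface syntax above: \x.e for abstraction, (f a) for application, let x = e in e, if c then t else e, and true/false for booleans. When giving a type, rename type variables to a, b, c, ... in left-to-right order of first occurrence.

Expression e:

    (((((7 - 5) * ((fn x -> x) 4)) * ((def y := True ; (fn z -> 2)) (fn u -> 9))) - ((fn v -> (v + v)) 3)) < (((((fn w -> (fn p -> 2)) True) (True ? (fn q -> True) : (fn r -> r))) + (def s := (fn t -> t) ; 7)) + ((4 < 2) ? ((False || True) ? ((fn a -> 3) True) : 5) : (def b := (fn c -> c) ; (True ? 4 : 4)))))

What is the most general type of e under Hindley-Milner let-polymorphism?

Trace:
  unify Int ~ Int
  unify Int ~ Int
  unify Int ~ Int
x : a
\x._ : a -> a
  unify a -> a ~ Int -> b
  unify a ~ Int
  unify Int ~ b
_ _ : Int
  unify Int ~ Int
  unify Int ~ Int
let y : Bool
\z._ : c -> Int
\u._ : d -> Int
  unify c -> Int ~ (d -> Int) -> e
  unify c ~ d -> Int
  unify Int ~ e
_ _ : Int
  unify Int ~ Int
  unify Int ~ Int
v : f
  unify f ~ Int
v : Int
  unify Int ~ Int
\v._ : Int -> Int
  unify Int -> Int ~ Int -> g
  unify Int ~ Int
  unify Int ~ g
_ _ : Int
  unify Int ~ Int
  unify Int ~ Int
\p._ : i -> Int
\w._ : h -> i -> Int
  unify h -> i -> Int ~ Bool -> j
  unify h ~ Bool
  unify i -> Int ~ j
_ _ : i -> Int
  unify Bool ~ Bool
\q._ : k -> Bool
r : l
\r._ : l -> l
  unify k -> Bool ~ l -> l
  unify k ~ l
  unify Bool ~ l
  unify i -> Int ~ (Bool -> Bool) -> m
  unify i ~ Bool -> Bool
  unify Int ~ m
_ _ : Int
  unify Int ~ Int
t : n
\t._ : n -> n
let s : forall. n -> n
  unify Int ~ Int
  unify Int ~ Int
  unify Int ~ Int
  unify Int ~ Int
  unify Bool ~ Bool
  unify Bool ~ Bool
  unify Bool ~ Bool
  unify Bool ~ Bool
\a._ : o -> Int
  unify o -> Int ~ Bool -> p
  unify o ~ Bool
  unify Int ~ p
_ _ : Int
  unify Int ~ Int
c : q
\c._ : q -> q
let b : forall. q -> q
  unify Bool ~ Bool
  unify Int ~ Int
  unify Int ~ Int
  unify Int ~ Int
  unify Int ~ Int

Answer: Bool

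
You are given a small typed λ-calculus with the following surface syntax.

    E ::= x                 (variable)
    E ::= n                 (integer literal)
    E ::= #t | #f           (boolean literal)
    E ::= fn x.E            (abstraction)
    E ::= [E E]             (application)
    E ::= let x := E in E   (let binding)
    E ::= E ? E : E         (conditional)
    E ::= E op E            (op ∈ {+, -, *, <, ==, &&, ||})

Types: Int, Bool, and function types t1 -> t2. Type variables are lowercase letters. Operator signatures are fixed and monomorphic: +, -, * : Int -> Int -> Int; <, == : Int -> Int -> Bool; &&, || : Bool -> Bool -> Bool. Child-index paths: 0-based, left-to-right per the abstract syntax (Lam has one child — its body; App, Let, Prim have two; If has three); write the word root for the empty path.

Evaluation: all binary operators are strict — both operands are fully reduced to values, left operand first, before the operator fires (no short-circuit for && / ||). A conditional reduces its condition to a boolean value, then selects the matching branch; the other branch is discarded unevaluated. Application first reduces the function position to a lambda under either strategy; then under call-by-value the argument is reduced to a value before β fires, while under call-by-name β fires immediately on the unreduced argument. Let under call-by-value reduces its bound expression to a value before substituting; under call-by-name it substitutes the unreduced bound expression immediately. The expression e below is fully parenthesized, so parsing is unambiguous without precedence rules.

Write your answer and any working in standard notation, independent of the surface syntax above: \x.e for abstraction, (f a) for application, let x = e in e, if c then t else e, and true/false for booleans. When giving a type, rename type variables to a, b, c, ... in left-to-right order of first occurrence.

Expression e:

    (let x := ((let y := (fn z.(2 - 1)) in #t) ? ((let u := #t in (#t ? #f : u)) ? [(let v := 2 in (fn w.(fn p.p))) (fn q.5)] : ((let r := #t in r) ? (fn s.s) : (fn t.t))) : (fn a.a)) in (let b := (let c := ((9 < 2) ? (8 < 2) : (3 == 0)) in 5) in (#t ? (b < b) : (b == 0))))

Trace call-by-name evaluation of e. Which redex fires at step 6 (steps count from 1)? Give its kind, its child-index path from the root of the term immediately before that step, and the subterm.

Answer: delta at root : (5 < 5)

Trace:
step 0: (let x = (if (let y = (\z.(2 - 1)) in true) then (if (let u = true in (if true then false else u)) then ((let v = 2 in (\w.(\p.p))) (\q.5)) else (if (let r = true in r) then (\s.s) else (\t.t))) else (\a.a)) in (let b = (let c = (if (9 < 2) then (8 < 2) else (3 == 0)) in 5) in (if true then (b < b) else (b == 0))))
step 1: [let@root] (let b = (let c = (if (9 < 2) then (8 < 2) else (3 == 0)) in 5) in (if true then (b < b) else (b == 0)))
step 2: [let@root] (if true then ((let c = (if (9 < 2) then (8 < 2) else (3 == 0)) in 5) < (let c = (if (9 < 2) then (8 < 2) else (3 == 0)) in 5)) else ((let c = (if (9 < 2) then (8 < 2) else (3 == 0)) in 5) == 0))
step 3: [if@root] ((let c = (if (9 < 2) then (8 < 2) else (3 == 0)) in 5) < (let c = (if (9 < 2) then (8 < 2) else (3 == 0)) in 5))
step 4: [let@0] (5 < (let c = (if (9 < 2) then (8 < 2) else (3 == 0)) in 5))
step 5: [let@1] (5 < 5)
step 6: [delta@root] false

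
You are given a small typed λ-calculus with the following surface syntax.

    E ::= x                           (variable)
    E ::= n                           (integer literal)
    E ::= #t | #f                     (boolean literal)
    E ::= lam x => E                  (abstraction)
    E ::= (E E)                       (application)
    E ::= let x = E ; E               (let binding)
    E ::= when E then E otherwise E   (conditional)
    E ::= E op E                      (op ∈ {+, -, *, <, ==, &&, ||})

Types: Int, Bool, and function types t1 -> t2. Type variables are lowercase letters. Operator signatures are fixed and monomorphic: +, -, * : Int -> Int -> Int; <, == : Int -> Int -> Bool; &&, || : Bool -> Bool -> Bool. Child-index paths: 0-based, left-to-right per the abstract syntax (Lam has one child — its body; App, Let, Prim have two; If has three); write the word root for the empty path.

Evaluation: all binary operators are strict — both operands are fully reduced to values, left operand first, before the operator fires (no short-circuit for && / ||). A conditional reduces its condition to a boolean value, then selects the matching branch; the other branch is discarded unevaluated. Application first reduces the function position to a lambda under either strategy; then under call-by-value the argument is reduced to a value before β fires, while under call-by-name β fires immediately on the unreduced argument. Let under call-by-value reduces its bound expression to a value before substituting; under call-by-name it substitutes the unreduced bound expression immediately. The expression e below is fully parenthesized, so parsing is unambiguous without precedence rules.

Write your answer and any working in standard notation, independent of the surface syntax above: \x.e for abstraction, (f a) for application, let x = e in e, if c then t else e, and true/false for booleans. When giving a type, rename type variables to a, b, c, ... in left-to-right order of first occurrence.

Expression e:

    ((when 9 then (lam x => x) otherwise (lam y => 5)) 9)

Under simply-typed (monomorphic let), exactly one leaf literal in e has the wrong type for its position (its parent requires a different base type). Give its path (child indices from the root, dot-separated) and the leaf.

Answer: 0.0 : 9

Trace:
  unify Int ~ Bool
  FAIL: mismatch Int ~ Bool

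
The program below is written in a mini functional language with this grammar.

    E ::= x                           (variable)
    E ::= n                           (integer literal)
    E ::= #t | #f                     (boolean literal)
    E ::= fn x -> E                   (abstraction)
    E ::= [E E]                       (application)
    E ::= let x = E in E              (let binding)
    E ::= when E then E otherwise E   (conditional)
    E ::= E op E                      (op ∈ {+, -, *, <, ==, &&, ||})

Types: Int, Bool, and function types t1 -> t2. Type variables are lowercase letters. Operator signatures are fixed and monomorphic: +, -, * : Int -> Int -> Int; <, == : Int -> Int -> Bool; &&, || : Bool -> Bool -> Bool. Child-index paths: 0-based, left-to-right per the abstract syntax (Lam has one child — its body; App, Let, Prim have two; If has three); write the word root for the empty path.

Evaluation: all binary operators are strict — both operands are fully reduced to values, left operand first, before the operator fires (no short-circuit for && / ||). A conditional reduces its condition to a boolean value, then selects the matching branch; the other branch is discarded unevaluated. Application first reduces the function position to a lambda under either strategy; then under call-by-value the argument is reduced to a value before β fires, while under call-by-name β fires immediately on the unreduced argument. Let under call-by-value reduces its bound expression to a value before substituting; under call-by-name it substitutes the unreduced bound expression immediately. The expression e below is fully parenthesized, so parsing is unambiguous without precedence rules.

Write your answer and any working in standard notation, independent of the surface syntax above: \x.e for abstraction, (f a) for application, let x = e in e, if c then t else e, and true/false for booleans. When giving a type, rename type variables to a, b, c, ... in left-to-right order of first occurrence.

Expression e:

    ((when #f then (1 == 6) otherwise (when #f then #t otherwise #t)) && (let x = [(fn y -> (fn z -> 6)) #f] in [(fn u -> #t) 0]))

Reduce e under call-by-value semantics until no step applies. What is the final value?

Answer: true

Working:
step 0: ((if false then (1 == 6) else (if false then true else true)) && (let x = ((\y.(\z.6)) false) in ((\u.true) 0)))
step 1: [if@0] ((if false then true else true) && (let x = ((\y.(\z.6)) false) in ((\u.true) 0)))
step 2: [if@0] (true && (let x = ((\y.(\z.6)) false) in ((\u.true) 0)))
step 3: [beta@1.0] (true && (let x = (\z.6) in ((\u.true) 0)))
step 4: [let@1] (true && ((\u.true) 0))
step 5: [beta@1] (true && true)
step 6: [delta@root] true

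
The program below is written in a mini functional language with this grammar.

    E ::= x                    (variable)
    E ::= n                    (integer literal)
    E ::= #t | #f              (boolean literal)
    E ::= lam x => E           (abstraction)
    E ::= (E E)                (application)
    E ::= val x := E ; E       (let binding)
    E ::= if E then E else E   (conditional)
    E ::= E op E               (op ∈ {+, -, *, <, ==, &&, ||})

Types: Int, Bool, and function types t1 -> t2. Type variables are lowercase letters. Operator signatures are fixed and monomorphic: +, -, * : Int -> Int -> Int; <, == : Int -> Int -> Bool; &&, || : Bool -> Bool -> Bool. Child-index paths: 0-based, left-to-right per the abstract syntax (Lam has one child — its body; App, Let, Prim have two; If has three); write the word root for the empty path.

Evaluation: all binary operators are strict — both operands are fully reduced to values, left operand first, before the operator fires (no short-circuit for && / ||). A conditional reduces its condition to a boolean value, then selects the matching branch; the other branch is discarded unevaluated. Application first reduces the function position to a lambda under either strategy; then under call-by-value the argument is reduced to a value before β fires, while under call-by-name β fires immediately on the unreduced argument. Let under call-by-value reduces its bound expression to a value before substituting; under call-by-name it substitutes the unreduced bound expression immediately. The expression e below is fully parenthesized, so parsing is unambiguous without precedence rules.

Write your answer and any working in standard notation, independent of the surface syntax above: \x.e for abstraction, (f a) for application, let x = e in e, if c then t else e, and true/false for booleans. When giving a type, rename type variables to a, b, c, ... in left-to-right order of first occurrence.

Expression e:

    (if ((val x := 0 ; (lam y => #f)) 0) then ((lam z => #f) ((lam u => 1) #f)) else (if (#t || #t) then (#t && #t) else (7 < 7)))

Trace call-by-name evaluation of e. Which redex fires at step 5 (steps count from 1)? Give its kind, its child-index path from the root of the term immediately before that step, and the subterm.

Answer: if at root : (if true then (true && true) else (7 < 7))

Derivation:
step 0: (if ((let x = 0 in (\y.false)) 0) then ((\z.false) ((\u.1) false)) else (if (true || true) then (true && true) else (7 < 7)))
step 1: [let@0.0] (if ((\y.false) 0) then ((\z.false) ((\u.1) false)) else (if (true || true) then (true && true) else (7 < 7)))
step 2: [beta@0] (if false then ((\z.false) ((\u.1) false)) else (if (true || true) then (true && true) else (7 < 7)))
step 3: [if@root] (if (true || true) then (true && true) else (7 < 7))
step 4: [delta@0] (if true then (true && true) else (7 < 7))
step 5: [if@root] (true && true)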